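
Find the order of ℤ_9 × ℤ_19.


|A × B| = |A| · |B|
|ℤ_9 × ℤ_19| = 9 × 19 = 171

|ℤ_9 × ℤ_19| = 171


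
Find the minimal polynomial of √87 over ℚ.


√87 satisfies x² - 87 = 0, irreducible over ℚ since 87 is squarefree

Minimal polynomial: x² - 87


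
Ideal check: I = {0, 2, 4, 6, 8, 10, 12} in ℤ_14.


Check ideal conditions for I = {0, 2, 4, 6, 8, 10, 12} in ℤ_14:
(1) I is an additive subgroup? Yes
(2) For r ∈ ℤ_14 and a ∈ I: r·a ∈ I? Yes

Yes, I is an ideal of ℤ_14


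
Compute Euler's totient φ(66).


Factor n: 66 = 2 × 3 × 11
φ(n) = n · ∏(1 - 1/p) over distinct primes p | n
φ(66) = 66 · (1 - 1/2) · (1 - 1/3) · (1 - 1/11) = 20

φ(66) = 20


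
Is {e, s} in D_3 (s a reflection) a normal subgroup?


H = {e, s} in D_3 (s a reflection)
r·s·r⁻¹ = sr⁻² ≠ s for n ≥ 3, so {e, s} is not closed under conjugation

No, not a normal subgroup


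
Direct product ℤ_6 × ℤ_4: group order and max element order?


|ℤ_6 × ℤ_4| = 6 × 4 = 24
Max element order = lcm(6,4) = 12
Cyclic? No (gcd=2)

|ℤ_6×ℤ_4| = 24, max element order = 12


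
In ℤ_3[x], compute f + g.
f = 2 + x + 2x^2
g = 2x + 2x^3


Add coefficients mod 3:
x^0: 2 + 0 = 2 (mod 3)
x^1: 1 + 2 = 0 (mod 3)
x^2: 2 + 0 = 2 (mod 3)
x^3: 0 + 2 = 2 (mod 3)
Result: 2 + 2x^2 + 2x^3

f + g = 2 + 2x^2 + 2x^3


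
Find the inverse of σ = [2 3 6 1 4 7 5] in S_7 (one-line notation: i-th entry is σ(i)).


To find σ⁻¹, swap domain and range:
σ(1) = 2 → σ⁻¹(2) = 1
σ(2) = 3 → σ⁻¹(3) = 2
σ(3) = 6 → σ⁻¹(6) = 3
σ(4) = 1 → σ⁻¹(1) = 4
σ(5) = 4 → σ⁻¹(4) = 5
σ(6) = 7 → σ⁻¹(7) = 6
σ(7) = 5 → σ⁻¹(5) = 7

σ⁻¹ = [4 1 2 5 7 3 6]


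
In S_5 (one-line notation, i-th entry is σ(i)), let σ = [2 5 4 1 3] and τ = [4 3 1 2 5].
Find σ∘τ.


σ∘τ: apply τ first, then σ
1 →τ 4 →σ 1
2 →τ 3 →σ 4
3 →τ 1 →σ 2
4 →τ 2 →σ 5
5 →τ 5 →σ 3

σ∘τ = [1 4 2 5 3]


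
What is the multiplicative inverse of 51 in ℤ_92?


Use the extended Euclidean algorithm to write 1 = 51·s + 92·t; then s mod 92 is the inverse.
Euclidean algorithm:
  51 = 0·92 + 51
  92 = 1·51 + 41
  51 = 1·41 + 10
  41 = 4·10 + 1
  10 = 10·1 + 0
gcd(51,92) = 1
Back-substitution gives: 51·(-9) + 92·(5) = 1
So 51⁻¹ ≡ -9 ≡ 83 (mod 92)
Check: 51 × 83 = 4233 ≡ 1 (mod 92) ✓

51⁻¹ ≡ 83 (mod 92)


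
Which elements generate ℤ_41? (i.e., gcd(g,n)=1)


g generates ℤ_n iff gcd(g,n) = 1
Prime factors of 41: 41
Generators are g ∈ {1,...,40} not divisible by any of these primes.
Generators: {1, 2, 3, 4, 5, 6, 7, 8, 9, 10, 11, 12, 13, 14, 15, 16, 17, 18, 19, 20, 21, 22, 23, 24, 25, 26, 27, 28, 29, 30, 31, 32, 33, 34, 35, 36, 37, 38, 39, 40}
Number of generators = φ(41) = 40

Generators of ℤ_41 = {1, 2, 3, 4, 5, 6, 7, 8, 9, 10, 11, 12, 13, 14, 15, 16, 17, 18, 19, 20, 21, 22, 23, 24, 25, 26, 27, 28, 29, 30, 31, 32, 33, 34, 35, 36, 37, 38, 39, 40}


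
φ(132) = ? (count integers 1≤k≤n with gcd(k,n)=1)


Factor n: 132 = 2^2 × 3 × 11
φ(n) = n · ∏(1 - 1/p) over distinct primes p | n
φ(132) = 132 · (1 - 1/2) · (1 - 1/3) · (1 - 1/11) = 40

φ(132) = 40


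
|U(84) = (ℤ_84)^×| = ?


U(n) is the group of units mod n; |U(n)| = φ(n)
|U(84)| = φ(84) = 24

|U(84) = (ℤ_84)^×| = 24


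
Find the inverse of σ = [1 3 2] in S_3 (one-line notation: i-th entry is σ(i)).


To find σ⁻¹, swap domain and range:
σ(1) = 1 → σ⁻¹(1) = 1
σ(2) = 3 → σ⁻¹(3) = 2
σ(3) = 2 → σ⁻¹(2) = 3

σ⁻¹ = [1 3 2]


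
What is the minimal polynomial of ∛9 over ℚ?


∛9 satisfies x³ - 9 = 0, irreducible over ℚ (no rational root; 9 is not a perfect cube)

Minimal polynomial: x³ - 9


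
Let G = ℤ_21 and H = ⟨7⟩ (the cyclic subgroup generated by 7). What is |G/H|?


|⟨7⟩| = n / gcd(7, 21) = 21 / 7 = 3
H is normal (ℤ_21 is abelian).
|G/H| = |G| / |H| = 21 / 3 = 7

|G/H| = 7


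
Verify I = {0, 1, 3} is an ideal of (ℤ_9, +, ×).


Check ideal conditions for I = {0, 1, 3} in ℤ_9:
(1) I is an additive subgroup? No
(2) For r ∈ ℤ_9 and a ∈ I: r·a ∈ I? No  [counterexample: r=2, a=1, r·a mod 9 = 2 ∉ I]

No, I is not an ideal of ℤ_9


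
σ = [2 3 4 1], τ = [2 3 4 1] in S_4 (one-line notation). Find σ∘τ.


σ∘τ: apply τ first, then σ
1 →τ 2 →σ 3
2 →τ 3 →σ 4
3 →τ 4 →σ 1
4 →τ 1 →σ 2

σ∘τ = [3 4 1 2]


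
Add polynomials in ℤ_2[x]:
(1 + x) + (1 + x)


Add coefficients mod 2:
x^0: 1 + 1 = 0 (mod 2)
x^1: 1 + 1 = 0 (mod 2)
Result: 0

f + g = 0


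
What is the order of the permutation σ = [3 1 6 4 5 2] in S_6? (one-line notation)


Cycle decomposition: (1 3 6 2)
Cycle lengths: 4
Order = lcm(4) = 4

ord(σ) = 4


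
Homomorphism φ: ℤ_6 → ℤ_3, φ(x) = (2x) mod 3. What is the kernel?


Kernel = preimage of identity
ker(φ) = {x ∈ ℤ_6 : 2x ≡ 0 (mod 3)}. Since 3 | 6, φ is well-defined. The kernel is the cyclic subgroup ⟨3⟩ of ℤ_6 (order 2), i.e. {0, 3}

ker(φ) = {0, 3}


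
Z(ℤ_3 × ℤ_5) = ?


Z(G) = {g ∈ G | gx = xg for all x ∈ G}
Direct product of abelian groups is abelian, so Z(G) = G

Z(ℤ_3 × ℤ_5) = ℤ_3 × ℤ_5


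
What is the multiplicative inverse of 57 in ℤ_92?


Use the extended Euclidean algorithm to write 1 = 57·s + 92·t; then s mod 92 is the inverse.
Euclidean algorithm:
  57 = 0·92 + 57
  92 = 1·57 + 35
  57 = 1·35 + 22
  35 = 1·22 + 13
  22 = 1·13 + 9
  13 = 1·9 + 4
  9 = 2·4 + 1
  4 = 4·1 + 0
gcd(57,92) = 1
Back-substitution gives: 57·(21) + 92·(-13) = 1
So 57⁻¹ ≡ 21 ≡ 21 (mod 92)
Check: 57 × 21 = 1197 ≡ 1 (mod 92) ✓

57⁻¹ ≡ 21 (mod 92)


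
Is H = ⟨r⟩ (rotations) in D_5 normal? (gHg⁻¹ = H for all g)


H = ⟨r⟩ (rotations) in D_5
The rotation subgroup ⟨r⟩ has index 2 in D_5, so it is normal

Yes, normal subgroup


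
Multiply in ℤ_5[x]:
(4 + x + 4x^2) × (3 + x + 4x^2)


Expand and collect like terms; reduce coefficients mod 5:
x^0: 4·3 = 12 ≡ 2 (mod 5)
x^1: 4·1 + 1·3 = 7 ≡ 2 (mod 5)
x^2: 4·4 + 1·1 + 4·3 = 29 ≡ 4 (mod 5)
x^3: 1·4 + 4·1 = 8 ≡ 3 (mod 5)
x^4: 4·4 = 16 ≡ 1 (mod 5)
Result: 2 + 2x + 4x^2 + 3x^3 + x^4

f · g = 2 + 2x + 4x^2 + 3x^3 + x^4


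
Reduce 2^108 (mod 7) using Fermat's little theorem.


Fermat's little theorem: if p is prime and gcd(a,p)=1, then a^(p-1) ≡ 1 (mod p)
p = 7 is prime, gcd(2,7) = 1
Reduce exponent: 108 mod 6 = 0
So 2^108 ≡ 2^0 (mod 7)
2^0 = 1

2^108 ≡ 1 (mod 7)


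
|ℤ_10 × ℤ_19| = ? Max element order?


|ℤ_10 × ℤ_19| = 10 × 19 = 190
Max element order = lcm(10,19) = 190
Cyclic? Yes (gcd=1)

|ℤ_10×ℤ_19| = 190, max element order = 190


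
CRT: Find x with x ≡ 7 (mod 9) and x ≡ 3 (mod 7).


m₁ = 9, m₂ = 7, gcd = 1, so CRT applies. M = m₁·m₂ = 63
Let M₁ = M/m₁ = 7, M₂ = M/m₂ = 9
Find y₁ ≡ M₁⁻¹ (mod m₁): 7⁻¹ ≡ 4 (mod 9)
Find y₂ ≡ M₂⁻¹ (mod m₂): 9⁻¹ ≡ 4 (mod 7)
x = a₁·M₁·y₁ + a₂·M₂·y₂ = 7·7·4 + 3·9·4 = 304
Reduce mod 63: x ≡ 52
Check: 52 mod 9 = 7 ✓, 52 mod 7 = 3 ✓

x ≡ 52 (mod 63)


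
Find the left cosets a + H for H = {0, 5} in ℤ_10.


H = {0, 5}, |H| = 2
Number of cosets = |G|/|H| = 10/2 = 5
0 + H = {0, 5}
1 + H = {1, 6}
2 + H = {2, 7}
3 + H = {3, 8}
4 + H = {4, 9}

Cosets: 0+H={0,5}; 1+H={1,6}; 2+H={2,7}; 3+H={3,8}; 4+H={4,9}


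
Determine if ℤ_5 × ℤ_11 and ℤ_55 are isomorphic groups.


Comparing ℤ_5 × ℤ_11 and ℤ_55:
gcd(5,11) = 1, so ℤ_5 × ℤ_11 ≅ ℤ_55 (CRT)

Yes, ℤ_5 × ℤ_11 ≅ ℤ_55


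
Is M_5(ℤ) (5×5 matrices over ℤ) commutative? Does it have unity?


Matrix multiplication is non-commutative for n ≥ 2; the identity matrix I is the unity; singular matrices give zero divisors, so not an integral domain
Commutative: No
Integral domain: No
Has unity: Yes

M_5(ℤ) (5×5 matrices over ℤ): Commutative=No, Unity=Yes


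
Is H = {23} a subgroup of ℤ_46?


Subgroup test for H = {23} in (ℤ_46, +):
(1) 0 ∈ H? No
(2) Closure: for all a,b ∈ H, (a+b) mod 46 ∈ H? No  [counterexample: 23 + 23 = 0 ∉ H]
(3) Inverses: for all a ∈ H, -a mod 46 ∈ H? Yes

No, H is not a subgroup of ℤ_46


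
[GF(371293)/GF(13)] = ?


GF(371293) = GF(13^5), so the extension degree is 5

[GF(371293)/GF(13)] = 5


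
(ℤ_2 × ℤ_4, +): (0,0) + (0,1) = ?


Operation: componentwise addition mod (2, 4)
(0,0) + (0,1) = ((a₁+b₁) mod 2, (a₂+b₂) mod 4) with a = (0,0), b = (0,1)

(0,0) + (0,1) = (0,1)


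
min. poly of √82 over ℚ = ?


√82 satisfies x² - 82 = 0, irreducible over ℚ since 82 is squarefree

Minimal polynomial: x² - 82


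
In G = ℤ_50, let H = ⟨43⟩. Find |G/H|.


|⟨43⟩| = n / gcd(43, 50) = 50 / 1 = 50
H is normal (ℤ_50 is abelian).
|G/H| = |G| / |H| = 50 / 50 = 1

|G/H| = 1


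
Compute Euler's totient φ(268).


Factor n: 268 = 2^2 × 67
φ(n) = n · ∏(1 - 1/p) over distinct primes p | n
φ(268) = 268 · (1 - 1/2) · (1 - 1/67) = 132

φ(268) = 132


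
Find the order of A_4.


|A_n| = n!/2 (even permutations)
|A_4| = 4!/2 = 24/2 = 12

|A_4| = 12


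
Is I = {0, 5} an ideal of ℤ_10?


Check ideal conditions for I = {0, 5} in ℤ_10:
(1) I is an additive subgroup? Yes
(2) For r ∈ ℤ_10 and a ∈ I: r·a ∈ I? Yes

Yes, I is an ideal of ℤ_10


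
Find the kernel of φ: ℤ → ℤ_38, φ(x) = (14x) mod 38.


Kernel = preimage of identity
ker(φ) = {x ∈ ℤ : 14x ≡ 0 (mod 38)}. gcd(14,38) = 2, so 14x ≡ 0 (mod 38) ⟺ x ≡ 0 (mod 38/2 = 19). Hence ker(φ) = 19ℤ

ker(φ) = 19ℤ


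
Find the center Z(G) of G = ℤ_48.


Z(G) = {g ∈ G | gx = xg for all x ∈ G}
ℤ_48 is abelian, so Z(G) = G

Z(ℤ_48) = ℤ_48


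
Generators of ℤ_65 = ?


g generates ℤ_n iff gcd(g,n) = 1
Prime factors of 65: 5, 13
Generators are g ∈ {1,...,64} not divisible by any of these primes.
Generators: {1, 2, 3, 4, 6, 7, 8, 9, 11, 12, 14, 16, 17, 18, 19, 21, 22, 23, 24, 27, 28, 29, 31, 32, 33, 34, 36, 37, 38, 41, 42, 43, 44, 46, 47, 48, 49, 51, 53, 54, 56, 57, 58, 59, 61, 62, 63, 64}
Number of generators = φ(65) = 48

Generators of ℤ_65 = {1, 2, 3, 4, 6, 7, 8, 9, 11, 12, 14, 16, 17, 18, 19, 21, 22, 23, 24, 27, 28, 29, 31, 32, 33, 34, 36, 37, 38, 41, 42, 43, 44, 46, 47, 48, 49, 51, 53, 54, 56, 57, 58, 59, 61, 62, 63, 64}


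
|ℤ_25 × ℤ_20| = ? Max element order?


|ℤ_25 × ℤ_20| = 25 × 20 = 500
Max element order = lcm(25,20) = 100
Cyclic? No (gcd=5)

|ℤ_25×ℤ_20| = 500, max element order = 100


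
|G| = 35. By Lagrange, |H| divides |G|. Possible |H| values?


Lagrange's theorem: |H| divides |G|
|G| = 35
Divisors of 35: 1, 5, 7, 35

Possible subgroup orders: {1, 5, 7, 35}


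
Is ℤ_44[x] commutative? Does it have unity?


ℤ_44 has zero divisors (2·22 ≡ 0), and these lift to constant zero divisors in ℤ_44[x]; so not an integral domain
Commutative: Yes
Integral domain: No
Has unity: Yes

ℤ_44[x]: Commutative=Yes, Unity=Yes


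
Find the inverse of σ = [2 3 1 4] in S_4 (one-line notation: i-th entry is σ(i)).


To find σ⁻¹, swap domain and range:
σ(1) = 2 → σ⁻¹(2) = 1
σ(2) = 3 → σ⁻¹(3) = 2
σ(3) = 1 → σ⁻¹(1) = 3
σ(4) = 4 → σ⁻¹(4) = 4

σ⁻¹ = [3 1 2 4]


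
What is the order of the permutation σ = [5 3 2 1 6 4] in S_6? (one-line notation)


Cycle decomposition: (1 5 6 4) (2 3)
Cycle lengths: 4, 2
Order = lcm(4, 2) = 4

ord(σ) = 4


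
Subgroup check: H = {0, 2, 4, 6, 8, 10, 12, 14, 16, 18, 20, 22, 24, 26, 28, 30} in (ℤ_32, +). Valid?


Subgroup test for H = {0, 2, 4, 6, 8, 10, 12, 14, 16, 18, 20, 22, 24, 26, 28, 30} in (ℤ_32, +):
(1) 0 ∈ H? Yes
(2) Closure: for all a,b ∈ H, (a+b) mod 32 ∈ H? Yes
(3) Inverses: for all a ∈ H, -a mod 32 ∈ H? Yes

Yes, H is a subgroup of ℤ_32


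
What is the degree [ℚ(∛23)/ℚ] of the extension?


∛23 has minimal polynomial x³ - 23 (irreducible over ℚ since 23 is not a perfect cube)

[ℚ(∛23)/ℚ] = 3


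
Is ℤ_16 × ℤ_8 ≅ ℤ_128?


Comparing ℤ_16 × ℤ_8 and ℤ_128:
gcd(16,8) = 8 ≠ 1. Max element order in ℤ_16×ℤ_8 is lcm(16,8) = 16 < 128, so it has no element of order 128

No, ℤ_16 × ℤ_8 ≇ ℤ_128


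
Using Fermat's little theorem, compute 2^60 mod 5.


Fermat's little theorem: if p is prime and gcd(a,p)=1, then a^(p-1) ≡ 1 (mod p)
p = 5 is prime, gcd(2,5) = 1
Reduce exponent: 60 mod 4 = 0
So 2^60 ≡ 2^0 (mod 5)
2^0 = 1

2^60 ≡ 1 (mod 5)


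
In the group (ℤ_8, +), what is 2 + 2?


Operation: addition mod 8
2 + 2 = (a + b) mod 8 with a = 2, b = 2

2 + 2 = 4


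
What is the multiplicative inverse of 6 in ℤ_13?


Use the extended Euclidean algorithm to write 1 = 6·s + 13·t; then s mod 13 is the inverse.
Euclidean algorithm:
  6 = 0·13 + 6
  13 = 2·6 + 1
  6 = 6·1 + 0
gcd(6,13) = 1
Back-substitution gives: 6·(-2) + 13·(1) = 1
So 6⁻¹ ≡ -2 ≡ 11 (mod 13)
Check: 6 × 11 = 66 ≡ 1 (mod 13) ✓

6⁻¹ ≡ 11 (mod 13)


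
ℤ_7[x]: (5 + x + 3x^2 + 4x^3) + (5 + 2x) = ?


Add coefficients mod 7:
x^0: 5 + 5 = 3 (mod 7)
x^1: 1 + 2 = 3 (mod 7)
x^2: 3 + 0 = 3 (mod 7)
x^3: 4 + 0 = 4 (mod 7)
Result: 3 + 3x + 3x^2 + 4x^3

f + g = 3 + 3x + 3x^2 + 4x^3


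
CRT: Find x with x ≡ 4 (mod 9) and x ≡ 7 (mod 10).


m₁ = 9, m₂ = 10, gcd = 1, so CRT applies. M = m₁·m₂ = 90
Let M₁ = M/m₁ = 10, M₂ = M/m₂ = 9
Find y₁ ≡ M₁⁻¹ (mod m₁): 10⁻¹ ≡ 1 (mod 9)
Find y₂ ≡ M₂⁻¹ (mod m₂): 9⁻¹ ≡ 9 (mod 10)
x = a₁·M₁·y₁ + a₂·M₂·y₂ = 4·10·1 + 7·9·9 = 607
Reduce mod 90: x ≡ 67
Check: 67 mod 9 = 4 ✓, 67 mod 10 = 7 ✓

x ≡ 67 (mod 90)


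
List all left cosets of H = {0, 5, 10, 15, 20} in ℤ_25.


H = {0, 5, 10, 15, 20}, |H| = 5
Number of cosets = |G|/|H| = 25/5 = 5
0 + H = {0, 5, 10, 15, 20}
1 + H = {1, 6, 11, 16, 21}
2 + H = {2, 7, 12, 17, 22}
3 + H = {3, 8, 13, 18, 23}
4 + H = {4, 9, 14, 19, 24}

Cosets: 0+H={0,5,10,15,20}; 1+H={1,6,11,16,21}; 2+H={2,7,12,17,22}; 3+H={3,8,13,18,23}; 4+H={4,9,14,19,24}


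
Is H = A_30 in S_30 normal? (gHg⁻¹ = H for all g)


H = A_30 in S_30
A_30 has index 2 in S_30, and every subgroup of index 2 is normal

Yes, normal subgroup


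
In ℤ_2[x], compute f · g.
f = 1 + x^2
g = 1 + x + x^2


Expand and collect like terms; reduce coefficients mod 2:
x^0: 1·1 = 1 ≡ 1 (mod 2)
x^1: 1·1 + 0·1 = 1 ≡ 1 (mod 2)
x^2: 1·1 + 0·1 + 1·1 = 2 ≡ 0 (mod 2)
x^3: 0·1 + 1·1 = 1 ≡ 1 (mod 2)
x^4: 1·1 = 1 ≡ 1 (mod 2)
Result: 1 + x + x^3 + x^4

f · g = 1 + x + x^3 + x^4


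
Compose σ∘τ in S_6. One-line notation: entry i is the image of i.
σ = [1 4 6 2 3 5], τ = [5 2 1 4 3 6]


σ∘τ: apply τ first, then σ
1 →τ 5 →σ 3
2 →τ 2 →σ 4
3 →τ 1 →σ 1
4 →τ 4 →σ 2
5 →τ 3 →σ 6
6 →τ 6 →σ 5

σ∘τ = [3 4 1 2 6 5]


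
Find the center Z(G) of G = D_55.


Z(G) = {g ∈ G | gx = xg for all x ∈ G}
For odd n, Z(D_n) = {e}: no nontrivial rotation commutes with all reflections

Z(D_55) = {e}


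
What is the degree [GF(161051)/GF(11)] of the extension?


GF(161051) = GF(11^5), so the extension degree is 5

[GF(161051)/GF(11)] = 5


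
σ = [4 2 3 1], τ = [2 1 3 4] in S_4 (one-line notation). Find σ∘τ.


σ∘τ: apply τ first, then σ
1 →τ 2 →σ 2
2 →τ 1 →σ 4
3 →τ 3 →σ 3
4 →τ 4 →σ 1

σ∘τ = [2 4 3 1]


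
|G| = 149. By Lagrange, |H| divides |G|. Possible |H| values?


Lagrange's theorem: |H| divides |G|
|G| = 149
Divisors of 149: 1, 149

Possible subgroup orders: {1, 149}


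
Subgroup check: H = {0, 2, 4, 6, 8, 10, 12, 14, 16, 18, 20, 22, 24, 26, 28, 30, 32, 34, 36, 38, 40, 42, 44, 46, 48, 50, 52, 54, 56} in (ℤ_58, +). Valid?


Subgroup test for H = {0, 2, 4, 6, 8, 10, 12, 14, 16, 18, 20, 22, 24, 26, 28, 30, 32, 34, 36, 38, 40, 42, 44, 46, 48, 50, 52, 54, 56} in (ℤ_58, +):
(1) 0 ∈ H? Yes
(2) Closure: for all a,b ∈ H, (a+b) mod 58 ∈ H? Yes
(3) Inverses: for all a ∈ H, -a mod 58 ∈ H? Yes

Yes, H is a subgroup of ℤ_58


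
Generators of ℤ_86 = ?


g generates ℤ_n iff gcd(g,n) = 1
Prime factors of 86: 2, 43
Generators are g ∈ {1,...,85} not divisible by any of these primes.
Generators: {1, 3, 5, 7, 9, 11, 13, 15, 17, 19, 21, 23, 25, 27, 29, 31, 33, 35, 37, 39, 41, 45, 47, 49, 51, 53, 55, 57, 59, 61, 63, 65, 67, 69, 71, 73, 75, 77, 79, 81, 83, 85}
Number of generators = φ(86) = 42

Generators of ℤ_86 = {1, 3, 5, 7, 9, 11, 13, 15, 17, 19, 21, 23, 25, 27, 29, 31, 33, 35, 37, 39, 41, 45, 47, 49, 51, 53, 55, 57, 59, 61, 63, 65, 67, 69, 71, 73, 75, 77, 79, 81, 83, 85}


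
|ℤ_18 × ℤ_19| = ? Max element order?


|ℤ_18 × ℤ_19| = 18 × 19 = 342
Max element order = lcm(18,19) = 342
Cyclic? Yes (gcd=1)

|ℤ_18×ℤ_19| = 342, max element order = 342


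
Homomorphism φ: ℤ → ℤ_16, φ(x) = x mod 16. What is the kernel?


Kernel = preimage of identity
ker(φ) = {x ∈ ℤ : x ≡ 0 (mod 16)} = 16ℤ = {0, ±16, ±32, ...}

ker(φ) = 16ℤ


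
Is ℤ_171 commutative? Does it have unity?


ℤ_171 is a commutative ring with unity 1; 171 = 3×57 is composite, so 3·57 ≡ 0 gives zero divisors (not an integral domain)
Commutative: Yes
Integral domain: No
Has unity: Yes

ℤ_171: Commutative=Yes, Unity=Yes


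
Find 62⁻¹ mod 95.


Use the extended Euclidean algorithm to write 1 = 62·s + 95·t; then s mod 95 is the inverse.
Euclidean algorithm:
  62 = 0·95 + 62
  95 = 1·62 + 33
  62 = 1·33 + 29
  33 = 1·29 + 4
  29 = 7·4 + 1
  4 = 4·1 + 0
gcd(62,95) = 1
Back-substitution gives: 62·(23) + 95·(-15) = 1
So 62⁻¹ ≡ 23 ≡ 23 (mod 95)
Check: 62 × 23 = 1426 ≡ 1 (mod 95) ✓

62⁻¹ ≡ 23 (mod 95)


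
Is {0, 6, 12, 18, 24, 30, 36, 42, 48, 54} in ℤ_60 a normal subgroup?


H = {0, 6, 12, 18, 24, 30, 36, 42, 48, 54} in ℤ_60
ℤ_60 is abelian; every subgroup of an abelian group is normal

Yes, normal subgroup


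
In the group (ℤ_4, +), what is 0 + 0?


Operation: addition mod 4
0 + 0 = (a + b) mod 4 with a = 0, b = 0

0 + 0 = 0


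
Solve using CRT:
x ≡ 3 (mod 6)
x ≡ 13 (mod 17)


m₁ = 6, m₂ = 17, gcd = 1, so CRT applies. M = m₁·m₂ = 102
Let M₁ = M/m₁ = 17, M₂ = M/m₂ = 6
Find y₁ ≡ M₁⁻¹ (mod m₁): 17⁻¹ ≡ 5 (mod 6)
Find y₂ ≡ M₂⁻¹ (mod m₂): 6⁻¹ ≡ 3 (mod 17)
x = a₁·M₁·y₁ + a₂·M₂·y₂ = 3·17·5 + 13·6·3 = 489
Reduce mod 102: x ≡ 81
Check: 81 mod 6 = 3 ✓, 81 mod 17 = 13 ✓

x ≡ 81 (mod 102)


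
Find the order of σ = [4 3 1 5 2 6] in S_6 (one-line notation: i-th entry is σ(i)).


Cycle decomposition: (1 4 5 2 3)
Cycle lengths: 5
Order = lcm(5) = 5

ord(σ) = 5


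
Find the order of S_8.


|S_n| = n! (number of permutations of n symbols)
|S_8| = 8! = 40320

|S_8| = 40320


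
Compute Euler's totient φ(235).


Factor n: 235 = 5 × 47
φ(n) = n · ∏(1 - 1/p) over distinct primes p | n
φ(235) = 235 · (1 - 1/5) · (1 - 1/47) = 184

φ(235) = 184


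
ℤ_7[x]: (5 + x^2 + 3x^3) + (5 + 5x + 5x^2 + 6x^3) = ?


Add coefficients mod 7:
x^0: 5 + 5 = 3 (mod 7)
x^1: 0 + 5 = 5 (mod 7)
x^2: 1 + 5 = 6 (mod 7)
x^3: 3 + 6 = 2 (mod 7)
Result: 3 + 5x + 6x^2 + 2x^3

f + g = 3 + 5x + 6x^2 + 2x^3


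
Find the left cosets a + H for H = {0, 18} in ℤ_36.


H = {0, 18}, |H| = 2
Number of cosets = |G|/|H| = 36/2 = 18
0 + H = {0, 18}
1 + H = {1, 19}
2 + H = {2, 20}
3 + H = {3, 21}
4 + H = {4, 22}
5 + H = {5, 23}
6 + H = {6, 24}
7 + H = {7, 25}
8 + H = {8, 26}
9 + H = {9, 27}
10 + H = {10, 28}
11 + H = {11, 29}
12 + H = {12, 30}
13 + H = {13, 31}
14 + H = {14, 32}
15 + H = {15, 33}
16 + H = {16, 34}
17 + H = {17, 35}

Cosets: 0+H={0,18}; 1+H={1,19}; 2+H={2,20}; 3+H={3,21}; 4+H={4,22}; 5+H={5,23}; 6+H={6,24}; 7+H={7,25}; 8+H={8,26}; 9+H={9,27}; 10+H={10,28}; 11+H={11,29}; 12+H={12,30}; 13+H={13,31}; 14+H={14,32}; 15+H={15,33}; 16+H={16,34}; 17+H={17,35}


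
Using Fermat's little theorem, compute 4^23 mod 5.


Fermat's little theorem: if p is prime and gcd(a,p)=1, then a^(p-1) ≡ 1 (mod p)
p = 5 is prime, gcd(4,5) = 1
Reduce exponent: 23 mod 4 = 3
So 4^23 ≡ 4^3 (mod 5)
4^3 mod 5 = 4

4^23 ≡ 4 (mod 5)


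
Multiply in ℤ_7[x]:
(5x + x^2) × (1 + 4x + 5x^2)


Expand and collect like terms; reduce coefficients mod 7:
x^0: 0·1 = 0 ≡ 0 (mod 7)
x^1: 0·4 + 5·1 = 5 ≡ 5 (mod 7)
x^2: 0·5 + 5·4 + 1·1 = 21 ≡ 0 (mod 7)
x^3: 5·5 + 1·4 = 29 ≡ 1 (mod 7)
x^4: 1·5 = 5 ≡ 5 (mod 7)
Result: 5x + x^3 + 5x^4

f · g = 5x + x^3 + 5x^4


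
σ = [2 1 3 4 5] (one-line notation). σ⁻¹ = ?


To find σ⁻¹, swap domain and range:
σ(1) = 2 → σ⁻¹(2) = 1
σ(2) = 1 → σ⁻¹(1) = 2
σ(3) = 3 → σ⁻¹(3) = 3
σ(4) = 4 → σ⁻¹(4) = 4
σ(5) = 5 → σ⁻¹(5) = 5

σ⁻¹ = [2 1 3 4 5]


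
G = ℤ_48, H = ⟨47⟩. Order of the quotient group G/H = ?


|⟨47⟩| = n / gcd(47, 48) = 48 / 1 = 48
H is normal (ℤ_48 is abelian).
|G/H| = |G| / |H| = 48 / 48 = 1

|G/H| = 1


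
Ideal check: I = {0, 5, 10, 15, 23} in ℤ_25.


Check ideal conditions for I = {0, 5, 10, 15, 23} in ℤ_25:
(1) I is an additive subgroup? No
(2) For r ∈ ℤ_25 and a ∈ I: r·a ∈ I? No  [counterexample: r=2, a=10, r·a mod 25 = 20 ∉ I]

No, I is not an ideal of ℤ_25


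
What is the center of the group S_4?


Z(G) = {g ∈ G | gx = xg for all x ∈ G}
S_n is non-abelian for n ≥ 3; Z(S_4) is trivial

Z(S_4) = {e}


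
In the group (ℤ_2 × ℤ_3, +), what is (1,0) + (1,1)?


Operation: componentwise addition mod (2, 3)
(1,0) + (1,1) = ((a₁+b₁) mod 2, (a₂+b₂) mod 3) with a = (1,0), b = (1,1)

(1,0) + (1,1) = (0,1)


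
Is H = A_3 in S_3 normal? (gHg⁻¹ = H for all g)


H = A_3 in S_3
A_3 has index 2 in S_3, and every subgroup of index 2 is normal

Yes, normal subgroup


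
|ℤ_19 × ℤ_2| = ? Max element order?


|ℤ_19 × ℤ_2| = 19 × 2 = 38
Max element order = lcm(19,2) = 38
Cyclic? Yes (gcd=1)

|ℤ_19×ℤ_2| = 38, max element order = 38


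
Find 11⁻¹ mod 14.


Use the extended Euclidean algorithm to write 1 = 11·s + 14·t; then s mod 14 is the inverse.
Euclidean algorithm:
  11 = 0·14 + 11
  14 = 1·11 + 3
  11 = 3·3 + 2
  3 = 1·2 + 1
  2 = 2·1 + 0
gcd(11,14) = 1
Back-substitution gives: 11·(-5) + 14·(4) = 1
So 11⁻¹ ≡ -5 ≡ 9 (mod 14)
Check: 11 × 9 = 99 ≡ 1 (mod 14) ✓

11⁻¹ ≡ 9 (mod 14)


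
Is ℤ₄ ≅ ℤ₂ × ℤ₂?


Comparing ℤ₄ and ℤ₂ × ℤ₂:
ℤ₄ has an element of order 4; ℤ₂×ℤ₂ has exponent 2

No, ℤ₄ ≇ ℤ₂ × ℤ₂


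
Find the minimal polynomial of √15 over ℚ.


√15 satisfies x² - 15 = 0, irreducible over ℚ since 15 is squarefree

Minimal polynomial: x² - 15


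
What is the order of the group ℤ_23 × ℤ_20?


|A × B| = |A| · |B|
|ℤ_23 × ℤ_20| = 23 × 20 = 460

|ℤ_23 × ℤ_20| = 460


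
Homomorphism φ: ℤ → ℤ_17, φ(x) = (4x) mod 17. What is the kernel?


Kernel = preimage of identity
ker(φ) = {x ∈ ℤ : 4x ≡ 0 (mod 17)}. gcd(4,17) = 1, so 4x ≡ 0 (mod 17) ⟺ x ≡ 0 (mod 17/1 = 17). Hence ker(φ) = 17ℤ

ker(φ) = 17ℤ


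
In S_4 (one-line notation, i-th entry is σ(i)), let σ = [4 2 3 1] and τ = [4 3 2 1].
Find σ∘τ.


σ∘τ: apply τ first, then σ
1 →τ 4 →σ 1
2 →τ 3 →σ 3
3 →τ 2 →σ 2
4 →τ 1 →σ 4

σ∘τ = [1 3 2 4]


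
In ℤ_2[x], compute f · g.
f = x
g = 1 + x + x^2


Expand and collect like terms; reduce coefficients mod 2:
x^0: 0·1 = 0 ≡ 0 (mod 2)
x^1: 0·1 + 1·1 = 1 ≡ 1 (mod 2)
x^2: 0·1 + 1·1 = 1 ≡ 1 (mod 2)
x^3: 1·1 = 1 ≡ 1 (mod 2)
Result: x + x^2 + x^3

f · g = x + x^2 + x^3


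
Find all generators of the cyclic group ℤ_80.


g generates ℤ_n iff gcd(g,n) = 1
Prime factors of 80: 2, 5
Generators are g ∈ {1,...,79} not divisible by any of these primes.
Generators: {1, 3, 7, 9, 11, 13, 17, 19, 21, 23, 27, 29, 31, 33, 37, 39, 41, 43, 47, 49, 51, 53, 57, 59, 61, 63, 67, 69, 71, 73, 77, 79}
Number of generators = φ(80) = 32

Generators of ℤ_80 = {1, 3, 7, 9, 11, 13, 17, 19, 21, 23, 27, 29, 31, 33, 37, 39, 41, 43, 47, 49, 51, 53, 57, 59, 61, 63, 67, 69, 71, 73, 77, 79}


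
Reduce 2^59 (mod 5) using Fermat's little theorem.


Fermat's little theorem: if p is prime and gcd(a,p)=1, then a^(p-1) ≡ 1 (mod p)
p = 5 is prime, gcd(2,5) = 1
Reduce exponent: 59 mod 4 = 3
So 2^59 ≡ 2^3 (mod 5)
2^3 mod 5 = 3

2^59 ≡ 3 (mod 5)


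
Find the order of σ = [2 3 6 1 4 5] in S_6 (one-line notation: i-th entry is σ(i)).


Cycle decomposition: (1 2 3 6 5 4)
Cycle lengths: 6
Order = lcm(6) = 6

ord(σ) = 6


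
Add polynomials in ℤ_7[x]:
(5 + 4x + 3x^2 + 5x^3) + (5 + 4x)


Add coefficients mod 7:
x^0: 5 + 5 = 3 (mod 7)
x^1: 4 + 4 = 1 (mod 7)
x^2: 3 + 0 = 3 (mod 7)
x^3: 5 + 0 = 5 (mod 7)
Result: 3 + x + 3x^2 + 5x^3

f + g = 3 + x + 3x^2 + 5x^3


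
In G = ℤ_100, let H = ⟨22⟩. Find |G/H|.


|⟨22⟩| = n / gcd(22, 100) = 100 / 2 = 50
H is normal (ℤ_100 is abelian).
|G/H| = |G| / |H| = 100 / 50 = 2

|G/H| = 2


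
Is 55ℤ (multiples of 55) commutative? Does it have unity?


55ℤ is a commutative ring under +,× but has no multiplicative identity (1 ∉ 55ℤ); it has no zero divisors, but without unity it is not an integral domain
Commutative: Yes
Integral domain: No
Has unity: No

55ℤ (multiples of 55): Commutative=Yes, Unity=No


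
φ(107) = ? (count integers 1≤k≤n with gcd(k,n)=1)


Factor n: 107 = 107
φ(n) = n · ∏(1 - 1/p) over distinct primes p | n
φ(107) = 107 · (1 - 1/107) = 106

φ(107) = 106


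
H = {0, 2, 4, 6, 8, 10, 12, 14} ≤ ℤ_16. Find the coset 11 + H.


11 + H = {11 + h (mod 16) : h ∈ H}
11+0=11, 11+2=13, 11+4=15, 11+6=1, 11+8=3, 11+10=5, 11+12=7, 11+14=9
11 + H = {1, 3, 5, 7, 9, 11, 13, 15} = 1 + H

11 + H = {1, 3, 5, 7, 9, 11, 13, 15}


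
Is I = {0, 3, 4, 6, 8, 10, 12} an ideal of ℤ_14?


Check ideal conditions for I = {0, 3, 4, 6, 8, 10, 12} in ℤ_14:
(1) I is an additive subgroup? No
(2) For r ∈ ℤ_14 and a ∈ I: r·a ∈ I? No  [counterexample: r=2, a=8, r·a mod 14 = 2 ∉ I]

No, I is not an ideal of ℤ_14


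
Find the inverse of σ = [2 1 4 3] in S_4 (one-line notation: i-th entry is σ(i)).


To find σ⁻¹, swap domain and range:
σ(1) = 2 → σ⁻¹(2) = 1
σ(2) = 1 → σ⁻¹(1) = 2
σ(3) = 4 → σ⁻¹(4) = 3
σ(4) = 3 → σ⁻¹(3) = 4

σ⁻¹ = [2 1 4 3]


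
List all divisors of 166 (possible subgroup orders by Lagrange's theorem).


Lagrange's theorem: |H| divides |G|
|G| = 166
Divisors of 166: 1, 2, 83, 166

Possible subgroup orders: {1, 2, 83, 166}


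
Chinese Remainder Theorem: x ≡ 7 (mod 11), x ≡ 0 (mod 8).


m₁ = 11, m₂ = 8, gcd = 1, so CRT applies. M = m₁·m₂ = 88
Let M₁ = M/m₁ = 8, M₂ = M/m₂ = 11
Find y₁ ≡ M₁⁻¹ (mod m₁): 8⁻¹ ≡ 7 (mod 11)
Find y₂ ≡ M₂⁻¹ (mod m₂): 11⁻¹ ≡ 3 (mod 8)
x = a₁·M₁·y₁ + a₂·M₂·y₂ = 7·8·7 + 0·11·3 = 392
Reduce mod 88: x ≡ 40
Check: 40 mod 11 = 7 ✓, 40 mod 8 = 0 ✓

x ≡ 40 (mod 88)


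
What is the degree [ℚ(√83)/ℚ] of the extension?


√83 has minimal polynomial x² - 83 (irreducible over ℚ since 83 is squarefree)

[ℚ(√83)/ℚ] = 2


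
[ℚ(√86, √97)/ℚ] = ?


[ℚ(√86,√97):ℚ] = [ℚ(√86,√97):ℚ(√86)]·[ℚ(√86):ℚ] = 2·2 = 4

[ℚ(√86, √97)/ℚ] = 4


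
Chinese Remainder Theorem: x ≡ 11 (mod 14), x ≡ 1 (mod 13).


m₁ = 14, m₂ = 13, gcd = 1, so CRT applies. M = m₁·m₂ = 182
Let M₁ = M/m₁ = 13, M₂ = M/m₂ = 14
Find y₁ ≡ M₁⁻¹ (mod m₁): 13⁻¹ ≡ 13 (mod 14)
Find y₂ ≡ M₂⁻¹ (mod m₂): 14⁻¹ ≡ 1 (mod 13)
x = a₁·M₁·y₁ + a₂·M₂·y₂ = 11·13·13 + 1·14·1 = 1873
Reduce mod 182: x ≡ 53
Check: 53 mod 14 = 11 ✓, 53 mod 13 = 1 ✓

x ≡ 53 (mod 182)


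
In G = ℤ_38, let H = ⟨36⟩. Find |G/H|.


|⟨36⟩| = n / gcd(36, 38) = 38 / 2 = 19
H is normal (ℤ_38 is abelian).
|G/H| = |G| / |H| = 38 / 19 = 2

|G/H| = 2


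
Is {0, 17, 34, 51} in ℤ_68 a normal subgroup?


H = {0, 17, 34, 51} in ℤ_68
ℤ_68 is abelian; every subgroup of an abelian group is normal

Yes, normal subgroup


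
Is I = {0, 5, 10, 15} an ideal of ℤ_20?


Check ideal conditions for I = {0, 5, 10, 15} in ℤ_20:
(1) I is an additive subgroup? Yes
(2) For r ∈ ℤ_20 and a ∈ I: r·a ∈ I? Yes

Yes, I is an ideal of ℤ_20


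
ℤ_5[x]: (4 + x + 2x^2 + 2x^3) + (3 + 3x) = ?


Add coefficients mod 5:
x^0: 4 + 3 = 2 (mod 5)
x^1: 1 + 3 = 4 (mod 5)
x^2: 2 + 0 = 2 (mod 5)
x^3: 2 + 0 = 2 (mod 5)
Result: 2 + 4x + 2x^2 + 2x^3

f + g = 2 + 4x + 2x^2 + 2x^3


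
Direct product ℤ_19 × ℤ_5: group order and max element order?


|ℤ_19 × ℤ_5| = 19 × 5 = 95
Max element order = lcm(19,5) = 95
Cyclic? Yes (gcd=1)

|ℤ_19×ℤ_5| = 95, max element order = 95


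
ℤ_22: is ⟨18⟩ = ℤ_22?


g generates ℤ_n iff gcd(g, n) = 1
gcd(18, 22) = 2
Since gcd = 2 ≠ 1, ⟨18⟩ has order 11 < 22, so 18 is not a generator.

No, 18 does not generate ℤ_22


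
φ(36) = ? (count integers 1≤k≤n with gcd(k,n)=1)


Factor n: 36 = 2^2 × 3^2
φ(n) = n · ∏(1 - 1/p) over distinct primes p | n
φ(36) = 36 · (1 - 1/2) · (1 - 1/3) = 12

φ(36) = 12


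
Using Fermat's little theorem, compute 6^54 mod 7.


Fermat's little theorem: if p is prime and gcd(a,p)=1, then a^(p-1) ≡ 1 (mod p)
p = 7 is prime, gcd(6,7) = 1
Reduce exponent: 54 mod 6 = 0
So 6^54 ≡ 6^0 (mod 7)
6^0 = 1

6^54 ≡ 1 (mod 7)


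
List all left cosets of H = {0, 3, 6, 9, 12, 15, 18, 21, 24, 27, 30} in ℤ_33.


H = {0, 3, 6, 9, 12, 15, 18, 21, 24, 27, 30}, |H| = 11
Number of cosets = |G|/|H| = 33/11 = 3
0 + H = {0, 3, 6, 9, 12, 15, 18, 21, 24, 27, 30}
1 + H = {1, 4, 7, 10, 13, 16, 19, 22, 25, 28, 31}
2 + H = {2, 5, 8, 11, 14, 17, 20, 23, 26, 29, 32}

Cosets: 0+H={0,3,6,9,12,15,18,21,24,27,30}; 1+H={1,4,7,10,13,16,19,22,25,28,31}; 2+H={2,5,8,11,14,17,20,23,26,29,32}


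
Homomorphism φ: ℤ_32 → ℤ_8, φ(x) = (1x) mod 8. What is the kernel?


Kernel = preimage of identity
ker(φ) = {x ∈ ℤ_32 : 1x ≡ 0 (mod 8)}. Since 8 | 32, φ is well-defined. The kernel is the cyclic subgroup ⟨8⟩ of ℤ_32 (order 4), i.e. {0, 8, 16, 24}

ker(φ) = {0, 8, 16, 24}


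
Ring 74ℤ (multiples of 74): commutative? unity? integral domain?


74ℤ is a commutative ring under +,× but has no multiplicative identity (1 ∉ 74ℤ); it has no zero divisors, but without unity it is not an integral domain
Commutative: Yes
Integral domain: No
Has unity: No

74ℤ (multiples of 74): Commutative=Yes, Unity=No


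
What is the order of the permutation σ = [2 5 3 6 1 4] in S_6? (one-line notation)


Cycle decomposition: (1 2 5) (4 6)
Cycle lengths: 3, 2
Order = lcm(3, 2) = 6

ord(σ) = 6


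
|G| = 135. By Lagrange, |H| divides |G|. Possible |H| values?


Lagrange's theorem: |H| divides |G|
|G| = 135
Divisors of 135: 1, 3, 5, 9, 15, 27, 45, 135

Possible subgroup orders: {1, 3, 5, 9, 15, 27, 45, 135}


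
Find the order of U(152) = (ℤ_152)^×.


U(n) is the group of units mod n; |U(n)| = φ(n)
|U(152)| = φ(152) = 72

|U(152) = (ℤ_152)^×| = 72


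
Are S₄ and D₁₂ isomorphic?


Comparing S₄ and D₁₂:
S₄ has trivial center; D₁₂ has center {e, r⁶}

No, S₄ ≇ D₁₂


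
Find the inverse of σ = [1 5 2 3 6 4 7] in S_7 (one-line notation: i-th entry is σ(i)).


To find σ⁻¹, swap domain and range:
σ(1) = 1 → σ⁻¹(1) = 1
σ(2) = 5 → σ⁻¹(5) = 2
σ(3) = 2 → σ⁻¹(2) = 3
σ(4) = 3 → σ⁻¹(3) = 4
σ(5) = 6 → σ⁻¹(6) = 5
σ(6) = 4 → σ⁻¹(4) = 6
σ(7) = 7 → σ⁻¹(7) = 7

σ⁻¹ = [1 3 4 6 2 5 7]


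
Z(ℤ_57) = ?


Z(G) = {g ∈ G | gx = xg for all x ∈ G}
ℤ_57 is abelian, so Z(G) = G

Z(ℤ_57) = ℤ_57


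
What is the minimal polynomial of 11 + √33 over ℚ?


Let α = 11 + √33. Then α - 11 = √33, so (α - 11)² = 33, giving α² - 22α + 88 = 0. Degree 2 and α ∉ ℚ, so this is the minimal polynomial.

Minimal polynomial: x² - 22x + 88


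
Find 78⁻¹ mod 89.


Use the extended Euclidean algorithm to write 1 = 78·s + 89·t; then s mod 89 is the inverse.
Euclidean algorithm:
  78 = 0·89 + 78
  89 = 1·78 + 11
  78 = 7·11 + 1
  11 = 11·1 + 0
gcd(78,89) = 1
Back-substitution gives: 78·(8) + 89·(-7) = 1
So 78⁻¹ ≡ 8 ≡ 8 (mod 89)
Check: 78 × 8 = 624 ≡ 1 (mod 89) ✓

78⁻¹ ≡ 8 (mod 89)


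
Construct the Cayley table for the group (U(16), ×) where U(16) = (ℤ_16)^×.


Elements: {1, 3, 5, 7, 9, 11, 13, 15}
Operation: multiplication mod 16
Entry (a, b) = (a × b) mod 16

Cayley table:
   |  1 |  3 |  5 |  7 |  9 | 11 | 13 | 15
 1 |  1 |  3 |  5 |  7 |  9 | 11 | 13 | 15
 3 |  3 |  9 | 15 |  5 | 11 |  1 |  7 | 13
 5 |  5 | 15 |  9 |  3 | 13 |  7 |  1 | 11
 7 |  7 |  5 |  3 |  1 | 15 | 13 | 11 |  9
 9 |  9 | 11 | 13 | 15 |  1 |  3 |  5 |  7
11 | 11 |  1 |  7 | 13 |  3 |  9 | 15 |  5
13 | 13 |  7 |  1 | 11 |  5 | 15 |  9 |  3
15 | 15 | 13 | 11 |  9 |  7 |  5 |  3 |  1


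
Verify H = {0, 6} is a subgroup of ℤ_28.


Subgroup test for H = {0, 6} in (ℤ_28, +):
(1) 0 ∈ H? Yes
(2) Closure: for all a,b ∈ H, (a+b) mod 28 ∈ H? No  [counterexample: 6 + 6 = 12 ∉ H]
(3) Inverses: for all a ∈ H, -a mod 28 ∈ H? No

No, H is not a subgroup of ℤ_28


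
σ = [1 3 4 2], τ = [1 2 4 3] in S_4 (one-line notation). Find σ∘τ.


σ∘τ: apply τ first, then σ
1 →τ 1 →σ 1
2 →τ 2 →σ 3
3 →τ 4 →σ 2
4 →τ 3 →σ 4

σ∘τ = [1 3 2 4]


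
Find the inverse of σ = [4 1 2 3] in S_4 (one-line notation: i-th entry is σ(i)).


To find σ⁻¹, swap domain and range:
σ(1) = 4 → σ⁻¹(4) = 1
σ(2) = 1 → σ⁻¹(1) = 2
σ(3) = 2 → σ⁻¹(2) = 3
σ(4) = 3 → σ⁻¹(3) = 4

σ⁻¹ = [2 3 4 1]


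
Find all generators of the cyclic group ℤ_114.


g generates ℤ_n iff gcd(g,n) = 1
Prime factors of 114: 2, 3, 19
Generators are g ∈ {1,...,113} not divisible by any of these primes.
Generators: {1, 5, 7, 11, 13, 17, 23, 25, 29, 31, 35, 37, 41, 43, 47, 49, 53, 55, 59, 61, 65, 67, 71, 73, 77, 79, 83, 85, 89, 91, 97, 101, 103, 107, 109, 113}
Number of generators = φ(114) = 36

Generators of ℤ_114 = {1, 5, 7, 11, 13, 17, 23, 25, 29, 31, 35, 37, 41, 43, 47, 49, 53, 55, 59, 61, 65, 67, 71, 73, 77, 79, 83, 85, 89, 91, 97, 101, 103, 107, 109, 113}


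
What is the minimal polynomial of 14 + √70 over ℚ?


Let α = 14 + √70. Then α - 14 = √70, so (α - 14)² = 70, giving α² - 28α + 126 = 0. Degree 2 and α ∉ ℚ, so this is the minimal polynomial.

Minimal polynomial: x² - 28x + 126


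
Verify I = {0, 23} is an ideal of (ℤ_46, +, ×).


Check ideal conditions for I = {0, 23} in ℤ_46:
(1) I is an additive subgroup? Yes
(2) For r ∈ ℤ_46 and a ∈ I: r·a ∈ I? Yes

Yes, I is an ideal of ℤ_46


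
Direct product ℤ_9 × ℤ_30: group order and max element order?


|ℤ_9 × ℤ_30| = 9 × 30 = 270
Max element order = lcm(9,30) = 90
Cyclic? No (gcd=3)

|ℤ_9×ℤ_30| = 270, max element order = 90


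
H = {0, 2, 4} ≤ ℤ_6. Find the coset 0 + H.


0 + H = {0 + h (mod 6) : h ∈ H}
0+0=0, 0+2=2, 0+4=4

0 + H = {0, 2, 4}


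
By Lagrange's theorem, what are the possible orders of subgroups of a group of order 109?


Lagrange's theorem: |H| divides |G|
|G| = 109
Divisors of 109: 1, 109

Possible subgroup orders: {1, 109}


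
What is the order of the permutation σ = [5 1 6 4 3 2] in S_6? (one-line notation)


Cycle decomposition: (1 5 3 6 2)
Cycle lengths: 5
Order = lcm(5) = 5

ord(σ) = 5


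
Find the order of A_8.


|A_n| = n!/2 (even permutations)
|A_8| = 8!/2 = 40320/2 = 20160

|A_8| = 20160


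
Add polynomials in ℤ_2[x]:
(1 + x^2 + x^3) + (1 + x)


Add coefficients mod 2:
x^0: 1 + 1 = 0 (mod 2)
x^1: 0 + 1 = 1 (mod 2)
x^2: 1 + 0 = 1 (mod 2)
x^3: 1 + 0 = 1 (mod 2)
Result: x + x^2 + x^3

f + g = x + x^2 + x^3


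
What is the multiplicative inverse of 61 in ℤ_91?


Use the extended Euclidean algorithm to write 1 = 61·s + 91·t; then s mod 91 is the inverse.
Euclidean algorithm:
  61 = 0·91 + 61
  91 = 1·61 + 30
  61 = 2·30 + 1
  30 = 30·1 + 0
gcd(61,91) = 1
Back-substitution gives: 61·(3) + 91·(-2) = 1
So 61⁻¹ ≡ 3 ≡ 3 (mod 91)
Check: 61 × 3 = 183 ≡ 1 (mod 91) ✓

61⁻¹ ≡ 3 (mod 91)


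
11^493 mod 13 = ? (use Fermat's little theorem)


Fermat's little theorem: if p is prime and gcd(a,p)=1, then a^(p-1) ≡ 1 (mod p)
p = 13 is prime, gcd(11,13) = 1
Reduce exponent: 493 mod 12 = 1
So 11^493 ≡ 11^1 (mod 13)
11^1 mod 13 = 11

11^493 ≡ 11 (mod 13)


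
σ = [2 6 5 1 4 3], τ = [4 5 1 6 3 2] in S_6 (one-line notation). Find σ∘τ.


σ∘τ: apply τ first, then σ
1 →τ 4 →σ 1
2 →τ 5 →σ 4
3 →τ 1 →σ 2
4 →τ 6 →σ 3
5 →τ 3 →σ 5
6 →τ 2 →σ 6

σ∘τ = [1 4 2 3 5 6]


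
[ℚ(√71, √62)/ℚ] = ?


[ℚ(√71,√62):ℚ] = [ℚ(√71,√62):ℚ(√71)]·[ℚ(√71):ℚ] = 2·2 = 4

[ℚ(√71, √62)/ℚ] = 4


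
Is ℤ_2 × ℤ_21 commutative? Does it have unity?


Direct product ring; commutative with unity (1,1); but (1,0)·(0,1) = (0,0) gives zero divisors, so not an integral domain
Commutative: Yes
Integral domain: No
Has unity: Yes

ℤ_2 × ℤ_21: Commutative=Yes, Unity=Yes


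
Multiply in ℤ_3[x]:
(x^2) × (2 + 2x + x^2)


Expand and collect like terms; reduce coefficients mod 3:
x^0: 0·2 = 0 ≡ 0 (mod 3)
x^1: 0·2 + 0·2 = 0 ≡ 0 (mod 3)
x^2: 0·1 + 0·2 + 1·2 = 2 ≡ 2 (mod 3)
x^3: 0·1 + 1·2 = 2 ≡ 2 (mod 3)
x^4: 1·1 = 1 ≡ 1 (mod 3)
Result: 2x^2 + 2x^3 + x^4

f · g = 2x^2 + 2x^3 + x^4


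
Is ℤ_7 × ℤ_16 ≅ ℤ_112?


Comparing ℤ_7 × ℤ_16 and ℤ_112:
gcd(7,16) = 1, so ℤ_7 × ℤ_16 ≅ ℤ_112 (CRT)

Yes, ℤ_7 × ℤ_16 ≅ ℤ_112


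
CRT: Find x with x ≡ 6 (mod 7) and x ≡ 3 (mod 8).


m₁ = 7, m₂ = 8, gcd = 1, so CRT applies. M = m₁·m₂ = 56
Let M₁ = M/m₁ = 8, M₂ = M/m₂ = 7
Find y₁ ≡ M₁⁻¹ (mod m₁): 8⁻¹ ≡ 1 (mod 7)
Find y₂ ≡ M₂⁻¹ (mod m₂): 7⁻¹ ≡ 7 (mod 8)
x = a₁·M₁·y₁ + a₂·M₂·y₂ = 6·8·1 + 3·7·7 = 195
Reduce mod 56: x ≡ 27
Check: 27 mod 7 = 6 ✓, 27 mod 8 = 3 ✓

x ≡ 27 (mod 56)


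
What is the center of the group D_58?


Z(G) = {g ∈ G | gx = xg for all x ∈ G}
For even n, Z(D_n) = {e, r^(n/2)}: the 180° rotation r^29 commutes with every reflection and rotation

Z(D_58) = {e, r^29}


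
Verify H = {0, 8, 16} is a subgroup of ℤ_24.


Subgroup test for H = {0, 8, 16} in (ℤ_24, +):
(1) 0 ∈ H? Yes
(2) Closure: for all a,b ∈ H, (a+b) mod 24 ∈ H? Yes
(3) Inverses: for all a ∈ H, -a mod 24 ∈ H? Yes

Yes, H is a subgroup of ℤ_24


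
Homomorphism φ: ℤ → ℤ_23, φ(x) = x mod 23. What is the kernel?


Kernel = preimage of identity
ker(φ) = {x ∈ ℤ : x ≡ 0 (mod 23)} = 23ℤ = {0, ±23, ±46, ...}

ker(φ) = 23ℤ


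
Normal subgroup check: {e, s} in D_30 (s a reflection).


H = {e, s} in D_30 (s a reflection)
r·s·r⁻¹ = sr⁻² ≠ s for n ≥ 3, so {e, s} is not closed under conjugation

No, not a normal subgroup


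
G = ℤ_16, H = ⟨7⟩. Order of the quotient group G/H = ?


|⟨7⟩| = n / gcd(7, 16) = 16 / 1 = 16
H is normal (ℤ_16 is abelian).
|G/H| = |G| / |H| = 16 / 16 = 1

|G/H| = 1


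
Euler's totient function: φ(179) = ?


Factor n: 179 = 179
φ(n) = n · ∏(1 - 1/p) over distinct primes p | n
φ(179) = 179 · (1 - 1/179) = 178

φ(179) = 178


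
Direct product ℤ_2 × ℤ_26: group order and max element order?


|ℤ_2 × ℤ_26| = 2 × 26 = 52
Max element order = lcm(2,26) = 26
Cyclic? No (gcd=2)

|ℤ_2×ℤ_26| = 52, max element order = 26
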